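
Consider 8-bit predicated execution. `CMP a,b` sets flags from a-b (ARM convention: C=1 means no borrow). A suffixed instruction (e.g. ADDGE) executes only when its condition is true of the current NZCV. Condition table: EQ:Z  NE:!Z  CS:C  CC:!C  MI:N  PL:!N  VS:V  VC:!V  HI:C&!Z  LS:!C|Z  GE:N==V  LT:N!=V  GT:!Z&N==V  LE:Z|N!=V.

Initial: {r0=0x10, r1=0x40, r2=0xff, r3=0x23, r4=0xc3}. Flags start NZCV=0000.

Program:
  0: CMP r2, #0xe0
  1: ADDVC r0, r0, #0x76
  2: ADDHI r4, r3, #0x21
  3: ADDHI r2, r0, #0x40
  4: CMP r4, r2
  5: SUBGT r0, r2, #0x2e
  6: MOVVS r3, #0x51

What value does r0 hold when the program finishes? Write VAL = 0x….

0: ✓ CMP  NZCV=0010
1: ✓ ADDVC  r0←0x86
2: ✓ ADDHI  r4←0x44
3: ✓ ADDHI  r2←0xc6
4: ✓ CMP  NZCV=0000
5: ✓ SUBGT  r0←0x98
6: · MOVVS

VAL = 0x98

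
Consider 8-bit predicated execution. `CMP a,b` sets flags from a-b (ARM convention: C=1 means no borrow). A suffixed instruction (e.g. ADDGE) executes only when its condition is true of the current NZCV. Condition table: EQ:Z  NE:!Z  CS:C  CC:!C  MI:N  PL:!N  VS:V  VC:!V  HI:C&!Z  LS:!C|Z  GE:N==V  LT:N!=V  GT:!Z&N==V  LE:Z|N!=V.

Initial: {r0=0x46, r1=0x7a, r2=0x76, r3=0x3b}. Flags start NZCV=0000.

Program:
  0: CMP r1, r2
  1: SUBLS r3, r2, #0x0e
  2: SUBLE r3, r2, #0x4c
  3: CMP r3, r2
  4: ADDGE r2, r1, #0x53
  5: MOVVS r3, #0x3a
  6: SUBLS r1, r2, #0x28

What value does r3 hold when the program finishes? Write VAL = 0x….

0: ✓ CMP  NZCV=0010
1: · SUBLS
2: · SUBLE
3: ✓ CMP  NZCV=1000
4: · ADDGE
5: · MOVVS
6: ✓ SUBLS  r1←0x4e

VAL = 0x3b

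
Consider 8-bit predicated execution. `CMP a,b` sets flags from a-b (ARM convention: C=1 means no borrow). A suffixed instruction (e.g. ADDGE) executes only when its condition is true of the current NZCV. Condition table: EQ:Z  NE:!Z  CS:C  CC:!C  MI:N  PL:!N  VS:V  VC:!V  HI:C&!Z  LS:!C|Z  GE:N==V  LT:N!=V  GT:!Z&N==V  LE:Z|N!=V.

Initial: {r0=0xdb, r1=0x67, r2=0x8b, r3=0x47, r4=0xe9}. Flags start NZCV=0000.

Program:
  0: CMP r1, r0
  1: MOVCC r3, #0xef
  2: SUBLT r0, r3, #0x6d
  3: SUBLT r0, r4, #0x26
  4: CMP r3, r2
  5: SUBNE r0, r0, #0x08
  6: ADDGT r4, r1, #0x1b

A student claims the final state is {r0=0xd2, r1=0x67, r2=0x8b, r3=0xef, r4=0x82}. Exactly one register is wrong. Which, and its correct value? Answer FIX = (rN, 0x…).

[0] flags=1001 → (cmp)
[1] flags=1001 CC?T → r3=0xef
[2] flags=1001 LT?F → skip
[3] flags=1001 LT?F → skip
[4] flags=0010 → (cmp)
[5] flags=0010 NE?T → r0=0xd3
[6] flags=0010 GT?T → r4=0x82

FIX = (r0, 0xd3)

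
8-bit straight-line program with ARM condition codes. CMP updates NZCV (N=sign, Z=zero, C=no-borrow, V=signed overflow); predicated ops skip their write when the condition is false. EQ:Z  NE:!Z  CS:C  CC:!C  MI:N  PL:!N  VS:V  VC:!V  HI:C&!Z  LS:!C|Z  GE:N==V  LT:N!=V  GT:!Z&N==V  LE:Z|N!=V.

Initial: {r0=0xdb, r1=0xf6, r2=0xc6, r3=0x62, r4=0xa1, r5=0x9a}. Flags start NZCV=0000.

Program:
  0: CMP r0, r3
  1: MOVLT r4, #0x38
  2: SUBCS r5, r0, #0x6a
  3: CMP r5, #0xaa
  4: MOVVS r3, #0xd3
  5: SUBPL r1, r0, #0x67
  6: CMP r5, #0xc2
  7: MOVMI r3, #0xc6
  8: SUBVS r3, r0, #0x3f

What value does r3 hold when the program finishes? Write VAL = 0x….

VAL = 0x9c

[0] flags=0011 → (cmp)
[1] flags=0011 LT?T → r4=0x38
[2] flags=0011 CS?T → r5=0x71
[3] flags=1001 → (cmp)
[4] flags=1001 VS?T → r3=0xd3
[5] flags=1001 PL?F → skip
[6] flags=1001 → (cmp)
[7] flags=1001 MI?T → r3=0xc6
[8] flags=1001 VS?T → r3=0x9c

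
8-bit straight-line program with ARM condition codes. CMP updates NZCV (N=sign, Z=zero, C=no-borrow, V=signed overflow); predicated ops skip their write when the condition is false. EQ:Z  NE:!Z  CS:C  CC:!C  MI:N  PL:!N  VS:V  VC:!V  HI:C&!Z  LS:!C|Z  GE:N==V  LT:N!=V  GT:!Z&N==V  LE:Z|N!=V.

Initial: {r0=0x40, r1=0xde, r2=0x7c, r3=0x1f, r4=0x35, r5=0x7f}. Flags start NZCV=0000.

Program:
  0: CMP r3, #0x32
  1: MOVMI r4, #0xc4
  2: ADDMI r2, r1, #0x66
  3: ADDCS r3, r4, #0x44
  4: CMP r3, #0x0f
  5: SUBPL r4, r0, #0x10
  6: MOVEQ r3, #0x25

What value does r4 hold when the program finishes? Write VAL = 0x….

VAL = 0x30

0: ✓ CMP  NZCV=1000
1: ✓ MOVMI  r4←0xc4
2: ✓ ADDMI  r2←0x44
3: · ADDCS
4: ✓ CMP  NZCV=0010
5: ✓ SUBPL  r4←0x30
6: · MOVEQ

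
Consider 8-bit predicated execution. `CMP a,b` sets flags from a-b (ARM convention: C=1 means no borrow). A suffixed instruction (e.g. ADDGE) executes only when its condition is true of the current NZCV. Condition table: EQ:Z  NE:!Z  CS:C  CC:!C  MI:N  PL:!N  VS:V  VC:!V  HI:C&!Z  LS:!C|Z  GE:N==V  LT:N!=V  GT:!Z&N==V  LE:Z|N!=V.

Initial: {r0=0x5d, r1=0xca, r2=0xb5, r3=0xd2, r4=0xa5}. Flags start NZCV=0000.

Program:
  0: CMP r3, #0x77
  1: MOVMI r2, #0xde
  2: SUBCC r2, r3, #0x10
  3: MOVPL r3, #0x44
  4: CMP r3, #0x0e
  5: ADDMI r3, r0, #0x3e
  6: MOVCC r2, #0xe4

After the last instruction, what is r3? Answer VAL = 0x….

[0] flags=0011 → (cmp)
[1] flags=0011 MI?F → skip
[2] flags=0011 CC?F → skip
[3] flags=0011 PL?T → r3=0x44
[4] flags=0010 → (cmp)
[5] flags=0010 MI?F → skip
[6] flags=0010 CC?F → skip

VAL = 0x44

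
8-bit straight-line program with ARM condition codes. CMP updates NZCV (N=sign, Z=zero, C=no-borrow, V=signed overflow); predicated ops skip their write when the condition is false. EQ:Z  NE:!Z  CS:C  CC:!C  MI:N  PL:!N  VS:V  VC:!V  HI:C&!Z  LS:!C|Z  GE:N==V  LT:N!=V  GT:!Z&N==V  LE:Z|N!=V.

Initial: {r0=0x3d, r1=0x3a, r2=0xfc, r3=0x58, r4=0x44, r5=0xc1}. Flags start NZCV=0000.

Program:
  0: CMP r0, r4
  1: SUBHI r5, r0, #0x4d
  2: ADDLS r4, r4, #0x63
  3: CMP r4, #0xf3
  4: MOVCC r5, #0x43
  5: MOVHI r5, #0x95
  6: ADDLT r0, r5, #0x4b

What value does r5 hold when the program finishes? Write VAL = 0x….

VAL = 0x43

[0] flags=1000 → (cmp)
[1] flags=1000 HI?F → skip
[2] flags=1000 LS?T → r4=0xa7
[3] flags=1000 → (cmp)
[4] flags=1000 CC?T → r5=0x43
[5] flags=1000 HI?F → skip
[6] flags=1000 LT?T → r0=0x8e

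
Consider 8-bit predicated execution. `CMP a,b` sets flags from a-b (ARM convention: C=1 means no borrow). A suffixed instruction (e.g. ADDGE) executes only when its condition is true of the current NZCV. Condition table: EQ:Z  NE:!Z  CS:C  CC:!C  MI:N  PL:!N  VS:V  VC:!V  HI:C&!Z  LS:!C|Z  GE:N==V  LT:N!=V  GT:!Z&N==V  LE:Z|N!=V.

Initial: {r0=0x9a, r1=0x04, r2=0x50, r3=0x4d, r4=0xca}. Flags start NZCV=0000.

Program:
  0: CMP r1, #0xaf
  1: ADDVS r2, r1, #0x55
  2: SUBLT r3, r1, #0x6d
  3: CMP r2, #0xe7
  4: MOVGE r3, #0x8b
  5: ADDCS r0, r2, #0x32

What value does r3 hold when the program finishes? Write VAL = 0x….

[0] flags=0000 → (cmp)
[1] flags=0000 VS?F → skip
[2] flags=0000 LT?F → skip
[3] flags=0000 → (cmp)
[4] flags=0000 GE?T → r3=0x8b
[5] flags=0000 CS?F → skip

VAL = 0x8b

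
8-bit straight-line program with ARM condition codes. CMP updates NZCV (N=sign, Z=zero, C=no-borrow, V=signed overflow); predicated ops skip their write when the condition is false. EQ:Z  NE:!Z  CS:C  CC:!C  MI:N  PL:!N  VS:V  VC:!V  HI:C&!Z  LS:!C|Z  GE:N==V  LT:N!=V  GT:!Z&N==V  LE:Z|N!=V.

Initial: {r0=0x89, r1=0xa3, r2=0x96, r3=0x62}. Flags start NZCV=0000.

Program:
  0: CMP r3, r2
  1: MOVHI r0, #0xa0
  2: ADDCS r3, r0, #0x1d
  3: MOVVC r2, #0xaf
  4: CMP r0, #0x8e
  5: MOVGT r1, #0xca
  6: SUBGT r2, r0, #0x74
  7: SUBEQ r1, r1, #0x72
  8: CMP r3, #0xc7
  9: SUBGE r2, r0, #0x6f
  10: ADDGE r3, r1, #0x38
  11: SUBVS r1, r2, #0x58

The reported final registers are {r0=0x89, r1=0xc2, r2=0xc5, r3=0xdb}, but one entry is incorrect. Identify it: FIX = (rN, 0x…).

[0] flags=1001 → (cmp)
[1] flags=1001 HI?F → skip
[2] flags=1001 CS?F → skip
[3] flags=1001 VC?F → skip
[4] flags=1000 → (cmp)
[5] flags=1000 GT?F → skip
[6] flags=1000 GT?F → skip
[7] flags=1000 EQ?F → skip
[8] flags=1001 → (cmp)
[9] flags=1001 GE?T → r2=0x1a
[10] flags=1001 GE?T → r3=0xdb
[11] flags=1001 VS?T → r1=0xc2

FIX = (r2, 0x1a)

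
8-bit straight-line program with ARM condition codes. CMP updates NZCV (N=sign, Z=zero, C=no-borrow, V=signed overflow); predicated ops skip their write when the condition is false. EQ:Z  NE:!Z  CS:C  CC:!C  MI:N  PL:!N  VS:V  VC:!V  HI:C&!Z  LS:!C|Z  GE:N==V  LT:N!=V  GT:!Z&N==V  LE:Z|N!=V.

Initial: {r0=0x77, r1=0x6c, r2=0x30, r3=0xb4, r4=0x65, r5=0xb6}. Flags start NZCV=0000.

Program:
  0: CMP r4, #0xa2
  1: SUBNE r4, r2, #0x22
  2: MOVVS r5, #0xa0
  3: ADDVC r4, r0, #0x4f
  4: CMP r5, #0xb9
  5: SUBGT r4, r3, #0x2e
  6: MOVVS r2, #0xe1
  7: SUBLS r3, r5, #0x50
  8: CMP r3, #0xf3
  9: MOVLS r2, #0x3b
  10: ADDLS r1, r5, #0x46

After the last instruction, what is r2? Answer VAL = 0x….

VAL = 0x3b

[0] flags=1001 → (cmp)
[1] flags=1001 NE?T → r4=0x0e
[2] flags=1001 VS?T → r5=0xa0
[3] flags=1001 VC?F → skip
[4] flags=1000 → (cmp)
[5] flags=1000 GT?F → skip
[6] flags=1000 VS?F → skip
[7] flags=1000 LS?T → r3=0x50
[8] flags=0000 → (cmp)
[9] flags=0000 LS?T → r2=0x3b
[10] flags=0000 LS?T → r1=0xe6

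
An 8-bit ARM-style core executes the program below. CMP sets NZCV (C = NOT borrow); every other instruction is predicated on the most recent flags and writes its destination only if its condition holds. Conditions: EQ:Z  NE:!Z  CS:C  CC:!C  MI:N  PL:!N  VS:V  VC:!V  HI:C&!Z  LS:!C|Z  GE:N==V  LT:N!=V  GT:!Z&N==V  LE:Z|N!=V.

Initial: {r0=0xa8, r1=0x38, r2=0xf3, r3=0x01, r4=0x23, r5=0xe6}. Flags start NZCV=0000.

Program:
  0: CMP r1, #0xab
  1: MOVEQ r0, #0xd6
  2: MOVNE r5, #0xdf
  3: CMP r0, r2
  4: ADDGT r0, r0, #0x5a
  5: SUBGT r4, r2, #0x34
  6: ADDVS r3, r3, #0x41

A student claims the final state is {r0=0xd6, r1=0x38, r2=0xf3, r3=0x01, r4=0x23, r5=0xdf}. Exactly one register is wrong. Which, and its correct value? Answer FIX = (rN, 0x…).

FIX = (r0, 0xa8)

[0] flags=1001 → (cmp)
[1] flags=1001 EQ?F → skip
[2] flags=1001 NE?T → r5=0xdf
[3] flags=1000 → (cmp)
[4] flags=1000 GT?F → skip
[5] flags=1000 GT?F → skip
[6] flags=1000 VS?F → skip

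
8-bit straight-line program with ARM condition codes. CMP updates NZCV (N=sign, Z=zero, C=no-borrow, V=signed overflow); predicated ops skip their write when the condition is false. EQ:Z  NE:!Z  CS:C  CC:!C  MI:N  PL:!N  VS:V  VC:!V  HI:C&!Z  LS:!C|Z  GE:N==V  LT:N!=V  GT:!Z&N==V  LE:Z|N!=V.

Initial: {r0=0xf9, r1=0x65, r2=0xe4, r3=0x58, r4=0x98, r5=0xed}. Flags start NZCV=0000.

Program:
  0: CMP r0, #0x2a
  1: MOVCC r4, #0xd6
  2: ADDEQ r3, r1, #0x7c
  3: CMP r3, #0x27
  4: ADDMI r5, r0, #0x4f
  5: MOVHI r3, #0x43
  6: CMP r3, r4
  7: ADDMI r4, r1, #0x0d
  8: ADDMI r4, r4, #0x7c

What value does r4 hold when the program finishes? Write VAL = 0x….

0: ✓ CMP  NZCV=1010
1: · MOVCC
2: · ADDEQ
3: ✓ CMP  NZCV=0010
4: · ADDMI
5: ✓ MOVHI  r3←0x43
6: ✓ CMP  NZCV=1001
7: ✓ ADDMI  r4←0x72
8: ✓ ADDMI  r4←0xee

VAL = 0xee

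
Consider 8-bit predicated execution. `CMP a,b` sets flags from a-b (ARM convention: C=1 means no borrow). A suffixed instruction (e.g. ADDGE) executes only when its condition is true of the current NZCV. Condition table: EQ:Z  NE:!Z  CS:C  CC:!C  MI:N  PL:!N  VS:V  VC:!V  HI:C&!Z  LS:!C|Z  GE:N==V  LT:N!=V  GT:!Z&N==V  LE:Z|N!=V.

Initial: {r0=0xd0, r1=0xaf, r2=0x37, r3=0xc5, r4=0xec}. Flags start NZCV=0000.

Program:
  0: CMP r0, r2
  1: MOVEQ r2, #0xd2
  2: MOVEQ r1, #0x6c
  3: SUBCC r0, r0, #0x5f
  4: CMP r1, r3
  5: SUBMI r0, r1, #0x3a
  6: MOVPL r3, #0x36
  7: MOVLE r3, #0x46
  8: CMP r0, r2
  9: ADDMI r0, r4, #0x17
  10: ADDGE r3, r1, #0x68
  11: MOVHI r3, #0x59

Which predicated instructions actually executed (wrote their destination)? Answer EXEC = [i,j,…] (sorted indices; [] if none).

EXEC = [5,7,10,11]

[0] flags=1010 → (cmp)
[1] flags=1010 EQ?F → skip
[2] flags=1010 EQ?F → skip
[3] flags=1010 CC?F → skip
[4] flags=1000 → (cmp)
[5] flags=1000 MI?T → r0=0x75
[6] flags=1000 PL?F → skip
[7] flags=1000 LE?T → r3=0x46
[8] flags=0010 → (cmp)
[9] flags=0010 MI?F → skip
[10] flags=0010 GE?T → r3=0x17
[11] flags=0010 HI?T → r3=0x59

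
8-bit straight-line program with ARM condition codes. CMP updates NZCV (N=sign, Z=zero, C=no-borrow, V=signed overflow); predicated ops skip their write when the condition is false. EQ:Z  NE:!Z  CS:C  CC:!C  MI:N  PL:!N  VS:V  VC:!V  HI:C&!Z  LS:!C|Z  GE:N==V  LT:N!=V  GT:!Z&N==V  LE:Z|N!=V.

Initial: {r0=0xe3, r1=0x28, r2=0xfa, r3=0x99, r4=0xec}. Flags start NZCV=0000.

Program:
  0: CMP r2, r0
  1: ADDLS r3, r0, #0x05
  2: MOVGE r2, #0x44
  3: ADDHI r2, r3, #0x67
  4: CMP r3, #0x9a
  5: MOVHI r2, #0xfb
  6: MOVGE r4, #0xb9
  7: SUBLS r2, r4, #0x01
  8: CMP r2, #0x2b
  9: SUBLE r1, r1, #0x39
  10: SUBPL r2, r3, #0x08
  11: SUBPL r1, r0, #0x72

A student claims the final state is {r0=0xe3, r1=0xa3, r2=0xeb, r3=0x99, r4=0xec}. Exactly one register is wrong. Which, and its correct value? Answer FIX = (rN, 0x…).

0: ✓ CMP  NZCV=0010
1: · ADDLS
2: ✓ MOVGE  r2←0x44
3: ✓ ADDHI  r2←0x00
4: ✓ CMP  NZCV=1000
5: · MOVHI
6: · MOVGE
7: ✓ SUBLS  r2←0xeb
8: ✓ CMP  NZCV=1010
9: ✓ SUBLE  r1←0xef
10: · SUBPL
11: · SUBPL

FIX = (r1, 0xef)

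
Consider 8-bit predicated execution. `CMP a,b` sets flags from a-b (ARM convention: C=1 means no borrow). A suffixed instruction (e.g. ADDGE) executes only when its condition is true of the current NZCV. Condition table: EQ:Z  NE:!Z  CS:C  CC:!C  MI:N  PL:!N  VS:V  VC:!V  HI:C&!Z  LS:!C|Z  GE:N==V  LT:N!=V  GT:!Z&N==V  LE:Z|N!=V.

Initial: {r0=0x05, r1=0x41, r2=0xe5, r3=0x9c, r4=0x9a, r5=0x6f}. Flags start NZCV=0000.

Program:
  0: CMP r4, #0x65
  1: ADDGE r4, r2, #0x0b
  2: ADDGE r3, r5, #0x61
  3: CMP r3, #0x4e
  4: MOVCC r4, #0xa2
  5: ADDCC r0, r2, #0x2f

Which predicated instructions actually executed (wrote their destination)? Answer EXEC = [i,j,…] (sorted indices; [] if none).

EXEC = []

0: ✓ CMP  NZCV=0011
1: · ADDGE
2: · ADDGE
3: ✓ CMP  NZCV=0011
4: · MOVCC
5: · ADDCC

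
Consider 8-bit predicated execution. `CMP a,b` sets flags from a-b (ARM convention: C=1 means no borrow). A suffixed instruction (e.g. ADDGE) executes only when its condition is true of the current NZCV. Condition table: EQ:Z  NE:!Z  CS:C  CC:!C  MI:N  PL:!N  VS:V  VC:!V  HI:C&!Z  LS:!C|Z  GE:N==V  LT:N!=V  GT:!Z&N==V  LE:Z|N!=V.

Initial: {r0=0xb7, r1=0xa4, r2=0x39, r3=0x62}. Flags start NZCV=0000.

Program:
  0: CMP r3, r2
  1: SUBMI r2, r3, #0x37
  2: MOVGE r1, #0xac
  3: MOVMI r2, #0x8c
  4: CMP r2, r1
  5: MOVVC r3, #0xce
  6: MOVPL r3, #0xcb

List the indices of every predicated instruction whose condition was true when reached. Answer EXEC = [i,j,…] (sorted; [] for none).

EXEC = [2]

0: ✓ CMP  NZCV=0010
1: · SUBMI
2: ✓ MOVGE  r1←0xac
3: · MOVMI
4: ✓ CMP  NZCV=1001
5: · MOVVC
6: · MOVPL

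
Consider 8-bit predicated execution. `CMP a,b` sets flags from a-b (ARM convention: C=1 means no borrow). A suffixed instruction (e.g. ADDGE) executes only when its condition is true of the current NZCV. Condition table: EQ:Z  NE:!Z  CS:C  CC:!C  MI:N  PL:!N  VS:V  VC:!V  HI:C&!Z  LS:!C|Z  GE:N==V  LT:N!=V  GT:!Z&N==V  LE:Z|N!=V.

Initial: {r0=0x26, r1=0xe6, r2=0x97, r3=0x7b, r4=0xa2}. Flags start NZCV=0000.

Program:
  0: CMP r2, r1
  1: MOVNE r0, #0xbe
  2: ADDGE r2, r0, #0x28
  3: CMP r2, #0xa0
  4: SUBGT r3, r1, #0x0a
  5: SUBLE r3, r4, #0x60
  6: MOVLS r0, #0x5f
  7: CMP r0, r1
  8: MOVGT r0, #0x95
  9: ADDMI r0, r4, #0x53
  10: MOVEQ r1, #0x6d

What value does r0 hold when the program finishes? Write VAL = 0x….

VAL = 0x95

[0] flags=1000 → (cmp)
[1] flags=1000 NE?T → r0=0xbe
[2] flags=1000 GE?F → skip
[3] flags=1000 → (cmp)
[4] flags=1000 GT?F → skip
[5] flags=1000 LE?T → r3=0x42
[6] flags=1000 LS?T → r0=0x5f
[7] flags=0000 → (cmp)
[8] flags=0000 GT?T → r0=0x95
[9] flags=0000 MI?F → skip
[10] flags=0000 EQ?F → skip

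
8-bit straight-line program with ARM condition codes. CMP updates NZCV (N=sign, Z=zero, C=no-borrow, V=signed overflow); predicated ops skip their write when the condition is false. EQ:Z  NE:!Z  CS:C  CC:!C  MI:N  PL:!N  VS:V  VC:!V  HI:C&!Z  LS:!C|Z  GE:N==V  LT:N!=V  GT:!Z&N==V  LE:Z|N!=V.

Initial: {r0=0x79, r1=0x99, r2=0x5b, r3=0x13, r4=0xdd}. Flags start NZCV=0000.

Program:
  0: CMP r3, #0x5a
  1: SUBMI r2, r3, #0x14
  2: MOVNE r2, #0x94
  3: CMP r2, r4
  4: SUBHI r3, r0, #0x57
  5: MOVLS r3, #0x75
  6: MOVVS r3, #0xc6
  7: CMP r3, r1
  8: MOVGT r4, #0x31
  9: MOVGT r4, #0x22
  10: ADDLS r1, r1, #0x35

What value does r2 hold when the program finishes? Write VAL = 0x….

VAL = 0x94

0: ✓ CMP  NZCV=1000
1: ✓ SUBMI  r2←0xff
2: ✓ MOVNE  r2←0x94
3: ✓ CMP  NZCV=1000
4: · SUBHI
5: ✓ MOVLS  r3←0x75
6: · MOVVS
7: ✓ CMP  NZCV=1001
8: ✓ MOVGT  r4←0x31
9: ✓ MOVGT  r4←0x22
10: ✓ ADDLS  r1←0xce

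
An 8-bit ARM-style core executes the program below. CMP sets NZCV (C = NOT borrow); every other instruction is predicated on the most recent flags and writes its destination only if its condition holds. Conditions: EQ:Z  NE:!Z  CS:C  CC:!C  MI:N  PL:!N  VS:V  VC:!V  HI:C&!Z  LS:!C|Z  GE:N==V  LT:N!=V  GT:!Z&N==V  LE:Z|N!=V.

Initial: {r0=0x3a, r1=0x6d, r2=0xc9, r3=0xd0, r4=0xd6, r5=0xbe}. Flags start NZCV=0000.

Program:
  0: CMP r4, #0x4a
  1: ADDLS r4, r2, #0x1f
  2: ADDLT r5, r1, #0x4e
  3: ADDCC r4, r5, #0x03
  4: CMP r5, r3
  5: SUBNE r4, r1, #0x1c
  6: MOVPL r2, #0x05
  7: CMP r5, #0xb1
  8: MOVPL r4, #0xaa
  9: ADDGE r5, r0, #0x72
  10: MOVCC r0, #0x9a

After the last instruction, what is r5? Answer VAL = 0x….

0: ✓ CMP  NZCV=1010
1: · ADDLS
2: ✓ ADDLT  r5←0xbb
3: · ADDCC
4: ✓ CMP  NZCV=1000
5: ✓ SUBNE  r4←0x51
6: · MOVPL
7: ✓ CMP  NZCV=0010
8: ✓ MOVPL  r4←0xaa
9: ✓ ADDGE  r5←0xac
10: · MOVCC

VAL = 0xac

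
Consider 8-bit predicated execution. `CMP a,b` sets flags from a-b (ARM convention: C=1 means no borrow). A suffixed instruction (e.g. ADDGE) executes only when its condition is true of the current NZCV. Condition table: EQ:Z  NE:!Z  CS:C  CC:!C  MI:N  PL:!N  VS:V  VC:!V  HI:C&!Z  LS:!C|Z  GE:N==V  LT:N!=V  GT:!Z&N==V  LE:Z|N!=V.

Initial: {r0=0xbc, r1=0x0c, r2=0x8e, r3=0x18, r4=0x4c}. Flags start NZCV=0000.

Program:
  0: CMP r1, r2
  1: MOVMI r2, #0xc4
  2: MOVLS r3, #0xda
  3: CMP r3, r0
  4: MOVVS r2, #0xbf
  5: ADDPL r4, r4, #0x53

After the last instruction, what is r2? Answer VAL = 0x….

0: ✓ CMP  NZCV=0000
1: · MOVMI
2: ✓ MOVLS  r3←0xda
3: ✓ CMP  NZCV=0010
4: · MOVVS
5: ✓ ADDPL  r4←0x9f

VAL = 0x8e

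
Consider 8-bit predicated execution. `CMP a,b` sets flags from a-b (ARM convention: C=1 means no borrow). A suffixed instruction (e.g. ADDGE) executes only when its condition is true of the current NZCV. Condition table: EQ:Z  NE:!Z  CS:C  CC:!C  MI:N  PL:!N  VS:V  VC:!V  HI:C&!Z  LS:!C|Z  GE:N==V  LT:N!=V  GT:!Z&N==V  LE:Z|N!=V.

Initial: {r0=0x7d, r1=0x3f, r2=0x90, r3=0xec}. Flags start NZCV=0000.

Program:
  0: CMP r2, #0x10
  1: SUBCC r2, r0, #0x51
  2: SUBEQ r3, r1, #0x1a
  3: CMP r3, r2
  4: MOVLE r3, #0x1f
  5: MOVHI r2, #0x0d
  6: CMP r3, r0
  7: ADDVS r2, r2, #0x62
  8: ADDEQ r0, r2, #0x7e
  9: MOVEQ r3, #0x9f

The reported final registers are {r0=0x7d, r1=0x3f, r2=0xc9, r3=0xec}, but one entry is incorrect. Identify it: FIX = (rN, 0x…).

0: ✓ CMP  NZCV=1010
1: · SUBCC
2: · SUBEQ
3: ✓ CMP  NZCV=0010
4: · MOVLE
5: ✓ MOVHI  r2←0x0d
6: ✓ CMP  NZCV=0011
7: ✓ ADDVS  r2←0x6f
8: · ADDEQ
9: · MOVEQ

FIX = (r2, 0x6f)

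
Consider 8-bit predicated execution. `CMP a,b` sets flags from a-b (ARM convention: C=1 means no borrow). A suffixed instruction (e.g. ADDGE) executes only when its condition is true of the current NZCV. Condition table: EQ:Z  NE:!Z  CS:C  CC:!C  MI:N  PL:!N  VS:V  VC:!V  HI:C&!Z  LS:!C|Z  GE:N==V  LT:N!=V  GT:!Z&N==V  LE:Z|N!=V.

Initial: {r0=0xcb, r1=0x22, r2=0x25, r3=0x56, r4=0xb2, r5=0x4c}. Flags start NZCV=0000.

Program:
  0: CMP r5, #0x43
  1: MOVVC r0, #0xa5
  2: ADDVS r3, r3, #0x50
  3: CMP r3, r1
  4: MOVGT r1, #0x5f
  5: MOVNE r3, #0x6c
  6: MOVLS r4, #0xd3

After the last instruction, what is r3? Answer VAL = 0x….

VAL = 0x6c

[0] flags=0010 → (cmp)
[1] flags=0010 VC?T → r0=0xa5
[2] flags=0010 VS?F → skip
[3] flags=0010 → (cmp)
[4] flags=0010 GT?T → r1=0x5f
[5] flags=0010 NE?T → r3=0x6c
[6] flags=0010 LS?F → skip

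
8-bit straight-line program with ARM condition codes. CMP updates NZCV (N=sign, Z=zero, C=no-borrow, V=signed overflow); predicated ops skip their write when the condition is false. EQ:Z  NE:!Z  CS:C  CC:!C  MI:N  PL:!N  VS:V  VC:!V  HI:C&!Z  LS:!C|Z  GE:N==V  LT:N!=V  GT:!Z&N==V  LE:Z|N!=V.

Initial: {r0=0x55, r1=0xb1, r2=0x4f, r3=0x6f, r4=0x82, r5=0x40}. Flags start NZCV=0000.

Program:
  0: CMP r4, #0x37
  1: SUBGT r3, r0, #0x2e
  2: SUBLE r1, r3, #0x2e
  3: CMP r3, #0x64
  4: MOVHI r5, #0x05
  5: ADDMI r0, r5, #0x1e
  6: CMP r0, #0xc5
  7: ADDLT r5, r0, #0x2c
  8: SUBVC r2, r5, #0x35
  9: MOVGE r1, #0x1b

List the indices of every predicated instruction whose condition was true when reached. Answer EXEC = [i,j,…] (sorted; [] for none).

EXEC = [2,4,9]

0: ✓ CMP  NZCV=0011
1: · SUBGT
2: ✓ SUBLE  r1←0x41
3: ✓ CMP  NZCV=0010
4: ✓ MOVHI  r5←0x05
5: · ADDMI
6: ✓ CMP  NZCV=1001
7: · ADDLT
8: · SUBVC
9: ✓ MOVGE  r1←0x1b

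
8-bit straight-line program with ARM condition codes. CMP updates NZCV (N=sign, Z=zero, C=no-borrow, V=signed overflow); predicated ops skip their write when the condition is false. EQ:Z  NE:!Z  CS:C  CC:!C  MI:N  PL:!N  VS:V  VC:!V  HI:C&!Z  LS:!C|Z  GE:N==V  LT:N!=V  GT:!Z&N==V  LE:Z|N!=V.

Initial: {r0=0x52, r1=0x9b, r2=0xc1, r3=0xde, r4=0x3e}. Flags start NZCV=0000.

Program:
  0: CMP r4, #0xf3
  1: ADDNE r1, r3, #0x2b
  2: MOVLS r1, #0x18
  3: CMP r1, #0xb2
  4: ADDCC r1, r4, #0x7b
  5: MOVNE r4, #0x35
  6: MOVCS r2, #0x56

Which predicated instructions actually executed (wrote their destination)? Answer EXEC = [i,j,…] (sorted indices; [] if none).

[0] flags=0000 → (cmp)
[1] flags=0000 NE?T → r1=0x09
[2] flags=0000 LS?T → r1=0x18
[3] flags=0000 → (cmp)
[4] flags=0000 CC?T → r1=0xb9
[5] flags=0000 NE?T → r4=0x35
[6] flags=0000 CS?F → skip

EXEC = [1,2,4,5]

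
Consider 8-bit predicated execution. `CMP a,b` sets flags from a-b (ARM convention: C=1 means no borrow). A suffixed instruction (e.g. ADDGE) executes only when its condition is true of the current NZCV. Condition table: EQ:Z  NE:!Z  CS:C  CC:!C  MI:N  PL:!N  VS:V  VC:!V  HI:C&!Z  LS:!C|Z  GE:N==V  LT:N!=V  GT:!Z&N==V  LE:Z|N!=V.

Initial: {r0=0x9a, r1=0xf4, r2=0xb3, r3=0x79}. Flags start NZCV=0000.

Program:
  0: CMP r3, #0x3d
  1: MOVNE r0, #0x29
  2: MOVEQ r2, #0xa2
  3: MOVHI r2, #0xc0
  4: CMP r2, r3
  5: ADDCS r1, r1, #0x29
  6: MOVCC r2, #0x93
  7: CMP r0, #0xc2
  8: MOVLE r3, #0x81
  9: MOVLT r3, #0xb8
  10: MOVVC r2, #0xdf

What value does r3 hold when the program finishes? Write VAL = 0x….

VAL = 0x79

0: ✓ CMP  NZCV=0010
1: ✓ MOVNE  r0←0x29
2: · MOVEQ
3: ✓ MOVHI  r2←0xc0
4: ✓ CMP  NZCV=0011
5: ✓ ADDCS  r1←0x1d
6: · MOVCC
7: ✓ CMP  NZCV=0000
8: · MOVLE
9: · MOVLT
10: ✓ MOVVC  r2←0xdf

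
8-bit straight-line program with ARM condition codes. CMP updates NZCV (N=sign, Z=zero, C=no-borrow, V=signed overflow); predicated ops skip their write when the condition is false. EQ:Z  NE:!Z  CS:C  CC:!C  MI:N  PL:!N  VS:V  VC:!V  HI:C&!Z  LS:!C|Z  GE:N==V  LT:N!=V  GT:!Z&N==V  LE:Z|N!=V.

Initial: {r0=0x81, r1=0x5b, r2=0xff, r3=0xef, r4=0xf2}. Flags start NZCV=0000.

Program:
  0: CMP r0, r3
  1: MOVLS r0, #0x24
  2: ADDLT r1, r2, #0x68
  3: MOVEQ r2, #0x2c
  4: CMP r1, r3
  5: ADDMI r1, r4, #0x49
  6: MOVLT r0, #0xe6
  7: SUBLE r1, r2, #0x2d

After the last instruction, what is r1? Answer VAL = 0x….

[0] flags=1000 → (cmp)
[1] flags=1000 LS?T → r0=0x24
[2] flags=1000 LT?T → r1=0x67
[3] flags=1000 EQ?F → skip
[4] flags=0000 → (cmp)
[5] flags=0000 MI?F → skip
[6] flags=0000 LT?F → skip
[7] flags=0000 LE?F → skip

VAL = 0x67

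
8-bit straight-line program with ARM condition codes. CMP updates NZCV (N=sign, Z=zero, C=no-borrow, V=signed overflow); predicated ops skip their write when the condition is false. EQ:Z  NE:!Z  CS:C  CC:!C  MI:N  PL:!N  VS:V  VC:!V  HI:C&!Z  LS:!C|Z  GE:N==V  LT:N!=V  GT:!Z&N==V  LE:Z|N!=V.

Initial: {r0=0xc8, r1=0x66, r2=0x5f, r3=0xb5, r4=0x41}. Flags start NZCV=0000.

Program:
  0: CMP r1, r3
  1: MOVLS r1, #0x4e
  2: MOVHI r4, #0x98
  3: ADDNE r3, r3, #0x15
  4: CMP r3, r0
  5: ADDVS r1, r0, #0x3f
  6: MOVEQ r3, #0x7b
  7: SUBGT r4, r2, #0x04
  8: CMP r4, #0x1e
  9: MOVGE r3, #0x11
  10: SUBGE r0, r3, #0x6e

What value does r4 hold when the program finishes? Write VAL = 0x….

VAL = 0x5b

[0] flags=1001 → (cmp)
[1] flags=1001 LS?T → r1=0x4e
[2] flags=1001 HI?F → skip
[3] flags=1001 NE?T → r3=0xca
[4] flags=0010 → (cmp)
[5] flags=0010 VS?F → skip
[6] flags=0010 EQ?F → skip
[7] flags=0010 GT?T → r4=0x5b
[8] flags=0010 → (cmp)
[9] flags=0010 GE?T → r3=0x11
[10] flags=0010 GE?T → r0=0xa3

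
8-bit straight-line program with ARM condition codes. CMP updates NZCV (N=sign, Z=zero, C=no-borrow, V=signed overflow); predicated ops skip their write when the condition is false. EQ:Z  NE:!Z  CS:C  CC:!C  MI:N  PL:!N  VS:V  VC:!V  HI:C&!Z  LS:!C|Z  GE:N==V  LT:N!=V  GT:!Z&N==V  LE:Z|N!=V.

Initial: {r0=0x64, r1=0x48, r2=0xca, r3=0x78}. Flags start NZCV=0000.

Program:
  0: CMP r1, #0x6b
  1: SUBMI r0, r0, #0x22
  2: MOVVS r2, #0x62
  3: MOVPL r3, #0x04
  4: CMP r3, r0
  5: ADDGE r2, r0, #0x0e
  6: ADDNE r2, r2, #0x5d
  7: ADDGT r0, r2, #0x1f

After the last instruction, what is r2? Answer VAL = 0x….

VAL = 0xad

0: ✓ CMP  NZCV=1000
1: ✓ SUBMI  r0←0x42
2: · MOVVS
3: · MOVPL
4: ✓ CMP  NZCV=0010
5: ✓ ADDGE  r2←0x50
6: ✓ ADDNE  r2←0xad
7: ✓ ADDGT  r0←0xcc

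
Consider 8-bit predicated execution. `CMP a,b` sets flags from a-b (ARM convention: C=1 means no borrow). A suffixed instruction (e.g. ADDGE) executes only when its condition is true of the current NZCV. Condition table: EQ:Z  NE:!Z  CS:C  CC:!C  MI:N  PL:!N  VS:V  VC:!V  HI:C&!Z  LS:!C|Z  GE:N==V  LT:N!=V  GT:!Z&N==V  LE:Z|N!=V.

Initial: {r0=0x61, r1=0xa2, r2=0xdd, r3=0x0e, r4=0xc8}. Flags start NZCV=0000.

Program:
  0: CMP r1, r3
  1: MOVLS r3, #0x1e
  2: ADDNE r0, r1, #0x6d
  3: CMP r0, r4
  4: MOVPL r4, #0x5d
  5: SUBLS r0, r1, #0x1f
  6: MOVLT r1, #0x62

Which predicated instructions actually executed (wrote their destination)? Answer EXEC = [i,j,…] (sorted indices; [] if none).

EXEC = [2,4,5]

[0] flags=1010 → (cmp)
[1] flags=1010 LS?F → skip
[2] flags=1010 NE?T → r0=0x0f
[3] flags=0000 → (cmp)
[4] flags=0000 PL?T → r4=0x5d
[5] flags=0000 LS?T → r0=0x83
[6] flags=0000 LT?F → skip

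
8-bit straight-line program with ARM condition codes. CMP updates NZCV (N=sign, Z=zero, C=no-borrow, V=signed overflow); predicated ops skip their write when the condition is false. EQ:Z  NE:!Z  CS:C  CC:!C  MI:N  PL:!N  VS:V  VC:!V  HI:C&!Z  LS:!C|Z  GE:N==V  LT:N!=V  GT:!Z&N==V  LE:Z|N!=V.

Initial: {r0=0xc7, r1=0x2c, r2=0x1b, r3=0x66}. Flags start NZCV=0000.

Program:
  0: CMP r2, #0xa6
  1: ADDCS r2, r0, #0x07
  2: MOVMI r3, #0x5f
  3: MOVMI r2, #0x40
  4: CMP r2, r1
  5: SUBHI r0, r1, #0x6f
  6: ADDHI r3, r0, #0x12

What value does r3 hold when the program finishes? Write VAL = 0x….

[0] flags=0000 → (cmp)
[1] flags=0000 CS?F → skip
[2] flags=0000 MI?F → skip
[3] flags=0000 MI?F → skip
[4] flags=1000 → (cmp)
[5] flags=1000 HI?F → skip
[6] flags=1000 HI?F → skip

VAL = 0x66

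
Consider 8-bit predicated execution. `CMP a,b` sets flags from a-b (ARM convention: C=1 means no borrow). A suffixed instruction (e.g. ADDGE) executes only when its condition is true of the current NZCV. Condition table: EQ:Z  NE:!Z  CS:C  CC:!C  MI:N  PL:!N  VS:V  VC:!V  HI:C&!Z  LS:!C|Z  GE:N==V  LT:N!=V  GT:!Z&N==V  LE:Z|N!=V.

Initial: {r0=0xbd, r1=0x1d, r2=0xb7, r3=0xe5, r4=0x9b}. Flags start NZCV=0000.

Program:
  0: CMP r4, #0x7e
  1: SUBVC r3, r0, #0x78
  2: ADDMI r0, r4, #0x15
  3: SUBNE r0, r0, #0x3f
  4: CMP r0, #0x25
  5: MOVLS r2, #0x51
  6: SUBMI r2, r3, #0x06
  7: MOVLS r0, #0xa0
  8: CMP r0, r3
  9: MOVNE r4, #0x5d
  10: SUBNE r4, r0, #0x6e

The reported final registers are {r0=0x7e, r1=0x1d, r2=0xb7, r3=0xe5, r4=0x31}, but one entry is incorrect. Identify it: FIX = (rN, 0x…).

FIX = (r4, 0x10)

[0] flags=0011 → (cmp)
[1] flags=0011 VC?F → skip
[2] flags=0011 MI?F → skip
[3] flags=0011 NE?T → r0=0x7e
[4] flags=0010 → (cmp)
[5] flags=0010 LS?F → skip
[6] flags=0010 MI?F → skip
[7] flags=0010 LS?F → skip
[8] flags=1001 → (cmp)
[9] flags=1001 NE?T → r4=0x5d
[10] flags=1001 NE?T → r4=0x10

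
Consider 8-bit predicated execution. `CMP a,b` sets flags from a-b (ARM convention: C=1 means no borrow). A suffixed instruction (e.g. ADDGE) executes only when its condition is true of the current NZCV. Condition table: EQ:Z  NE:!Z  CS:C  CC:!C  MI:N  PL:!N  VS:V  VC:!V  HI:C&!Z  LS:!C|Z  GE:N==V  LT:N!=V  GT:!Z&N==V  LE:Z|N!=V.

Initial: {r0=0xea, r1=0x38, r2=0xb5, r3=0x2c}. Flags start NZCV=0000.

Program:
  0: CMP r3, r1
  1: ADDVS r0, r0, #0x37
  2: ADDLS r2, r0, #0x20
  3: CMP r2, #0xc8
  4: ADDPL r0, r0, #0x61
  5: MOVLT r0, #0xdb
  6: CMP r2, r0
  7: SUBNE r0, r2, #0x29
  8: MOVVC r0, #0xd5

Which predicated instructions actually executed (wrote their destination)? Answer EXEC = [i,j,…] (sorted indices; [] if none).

[0] flags=1000 → (cmp)
[1] flags=1000 VS?F → skip
[2] flags=1000 LS?T → r2=0x0a
[3] flags=0000 → (cmp)
[4] flags=0000 PL?T → r0=0x4b
[5] flags=0000 LT?F → skip
[6] flags=1000 → (cmp)
[7] flags=1000 NE?T → r0=0xe1
[8] flags=1000 VC?T → r0=0xd5

EXEC = [2,4,7,8]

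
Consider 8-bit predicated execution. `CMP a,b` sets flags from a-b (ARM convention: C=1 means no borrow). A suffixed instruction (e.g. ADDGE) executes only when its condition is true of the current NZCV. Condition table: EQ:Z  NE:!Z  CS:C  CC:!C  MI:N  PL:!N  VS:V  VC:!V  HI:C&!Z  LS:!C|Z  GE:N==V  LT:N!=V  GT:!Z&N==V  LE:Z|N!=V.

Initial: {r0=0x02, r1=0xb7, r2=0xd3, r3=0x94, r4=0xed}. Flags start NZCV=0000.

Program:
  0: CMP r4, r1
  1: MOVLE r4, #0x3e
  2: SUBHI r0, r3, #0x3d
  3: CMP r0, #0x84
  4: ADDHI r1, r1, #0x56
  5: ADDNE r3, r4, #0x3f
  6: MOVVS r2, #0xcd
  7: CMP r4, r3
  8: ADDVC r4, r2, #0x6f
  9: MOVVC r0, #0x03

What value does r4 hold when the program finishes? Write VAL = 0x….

VAL = 0x3c

0: ✓ CMP  NZCV=0010
1: · MOVLE
2: ✓ SUBHI  r0←0x57
3: ✓ CMP  NZCV=1001
4: · ADDHI
5: ✓ ADDNE  r3←0x2c
6: ✓ MOVVS  r2←0xcd
7: ✓ CMP  NZCV=1010
8: ✓ ADDVC  r4←0x3c
9: ✓ MOVVC  r0←0x03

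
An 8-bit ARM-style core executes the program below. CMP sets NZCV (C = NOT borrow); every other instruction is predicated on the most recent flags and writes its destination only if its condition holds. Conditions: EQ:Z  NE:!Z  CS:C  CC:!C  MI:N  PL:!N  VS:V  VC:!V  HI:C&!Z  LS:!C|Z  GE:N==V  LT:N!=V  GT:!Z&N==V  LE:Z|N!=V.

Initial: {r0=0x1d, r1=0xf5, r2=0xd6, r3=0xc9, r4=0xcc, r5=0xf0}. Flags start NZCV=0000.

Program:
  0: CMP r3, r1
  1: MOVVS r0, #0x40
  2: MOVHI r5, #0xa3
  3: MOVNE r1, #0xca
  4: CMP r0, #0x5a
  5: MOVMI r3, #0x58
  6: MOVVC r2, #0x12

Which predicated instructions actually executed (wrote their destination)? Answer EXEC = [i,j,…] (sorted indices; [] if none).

0: ✓ CMP  NZCV=1000
1: · MOVVS
2: · MOVHI
3: ✓ MOVNE  r1←0xca
4: ✓ CMP  NZCV=1000
5: ✓ MOVMI  r3←0x58
6: ✓ MOVVC  r2←0x12

EXEC = [3,5,6]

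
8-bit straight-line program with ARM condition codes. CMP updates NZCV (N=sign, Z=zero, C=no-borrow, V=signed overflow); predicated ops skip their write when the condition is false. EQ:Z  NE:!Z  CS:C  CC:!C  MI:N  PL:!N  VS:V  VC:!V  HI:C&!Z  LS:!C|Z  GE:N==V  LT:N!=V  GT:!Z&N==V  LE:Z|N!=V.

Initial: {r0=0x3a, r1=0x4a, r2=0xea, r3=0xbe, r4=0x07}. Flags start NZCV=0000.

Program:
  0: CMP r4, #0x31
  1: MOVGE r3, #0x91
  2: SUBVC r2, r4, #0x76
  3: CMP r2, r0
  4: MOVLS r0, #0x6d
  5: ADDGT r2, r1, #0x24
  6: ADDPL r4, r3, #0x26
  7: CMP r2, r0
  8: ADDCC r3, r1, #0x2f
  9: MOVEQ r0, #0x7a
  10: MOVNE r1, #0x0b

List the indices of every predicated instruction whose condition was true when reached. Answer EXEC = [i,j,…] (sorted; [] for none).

EXEC = [2,6,10]

[0] flags=1000 → (cmp)
[1] flags=1000 GE?F → skip
[2] flags=1000 VC?T → r2=0x91
[3] flags=0011 → (cmp)
[4] flags=0011 LS?F → skip
[5] flags=0011 GT?F → skip
[6] flags=0011 PL?T → r4=0xe4
[7] flags=0011 → (cmp)
[8] flags=0011 CC?F → skip
[9] flags=0011 EQ?F → skip
[10] flags=0011 NE?T → r1=0x0b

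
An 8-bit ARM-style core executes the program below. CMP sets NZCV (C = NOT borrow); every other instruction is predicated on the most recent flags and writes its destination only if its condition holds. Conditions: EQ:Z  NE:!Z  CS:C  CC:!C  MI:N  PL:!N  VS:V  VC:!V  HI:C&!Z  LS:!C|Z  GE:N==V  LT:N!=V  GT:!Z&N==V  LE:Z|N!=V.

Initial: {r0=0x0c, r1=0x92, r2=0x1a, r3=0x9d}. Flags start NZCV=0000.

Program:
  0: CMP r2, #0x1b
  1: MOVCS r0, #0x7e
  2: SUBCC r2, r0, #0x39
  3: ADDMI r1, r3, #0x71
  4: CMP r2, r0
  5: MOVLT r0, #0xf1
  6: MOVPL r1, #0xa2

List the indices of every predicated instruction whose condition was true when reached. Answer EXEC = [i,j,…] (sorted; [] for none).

EXEC = [2,3,5]

[0] flags=1000 → (cmp)
[1] flags=1000 CS?F → skip
[2] flags=1000 CC?T → r2=0xd3
[3] flags=1000 MI?T → r1=0x0e
[4] flags=1010 → (cmp)
[5] flags=1010 LT?T → r0=0xf1
[6] flags=1010 PL?F → skip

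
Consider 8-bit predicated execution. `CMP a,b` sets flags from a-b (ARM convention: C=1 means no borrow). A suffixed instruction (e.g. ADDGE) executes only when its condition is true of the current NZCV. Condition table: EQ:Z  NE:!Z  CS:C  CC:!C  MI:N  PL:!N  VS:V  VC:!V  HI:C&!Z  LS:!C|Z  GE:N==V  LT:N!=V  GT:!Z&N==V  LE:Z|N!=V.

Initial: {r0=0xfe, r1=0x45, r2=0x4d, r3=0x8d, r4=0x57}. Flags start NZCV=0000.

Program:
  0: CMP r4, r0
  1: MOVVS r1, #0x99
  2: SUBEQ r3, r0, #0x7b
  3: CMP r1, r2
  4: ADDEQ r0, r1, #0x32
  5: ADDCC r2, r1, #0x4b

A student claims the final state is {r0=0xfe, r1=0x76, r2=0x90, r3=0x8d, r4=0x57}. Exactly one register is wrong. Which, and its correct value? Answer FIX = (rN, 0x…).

FIX = (r1, 0x45)

[0] flags=0000 → (cmp)
[1] flags=0000 VS?F → skip
[2] flags=0000 EQ?F → skip
[3] flags=1000 → (cmp)
[4] flags=1000 EQ?F → skip
[5] flags=1000 CC?T → r2=0x90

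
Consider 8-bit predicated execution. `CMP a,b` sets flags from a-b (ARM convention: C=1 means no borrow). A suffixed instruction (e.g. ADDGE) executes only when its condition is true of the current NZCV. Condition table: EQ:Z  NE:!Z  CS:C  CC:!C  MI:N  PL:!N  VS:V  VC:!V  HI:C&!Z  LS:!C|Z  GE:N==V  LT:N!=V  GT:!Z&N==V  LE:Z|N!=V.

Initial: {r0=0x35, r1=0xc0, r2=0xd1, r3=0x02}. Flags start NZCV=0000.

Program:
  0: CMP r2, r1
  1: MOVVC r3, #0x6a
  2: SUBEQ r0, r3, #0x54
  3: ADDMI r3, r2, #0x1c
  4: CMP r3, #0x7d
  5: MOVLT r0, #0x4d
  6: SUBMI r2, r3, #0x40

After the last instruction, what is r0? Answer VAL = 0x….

0: ✓ CMP  NZCV=0010
1: ✓ MOVVC  r3←0x6a
2: · SUBEQ
3: · ADDMI
4: ✓ CMP  NZCV=1000
5: ✓ MOVLT  r0←0x4d
6: ✓ SUBMI  r2←0x2a

VAL = 0x4d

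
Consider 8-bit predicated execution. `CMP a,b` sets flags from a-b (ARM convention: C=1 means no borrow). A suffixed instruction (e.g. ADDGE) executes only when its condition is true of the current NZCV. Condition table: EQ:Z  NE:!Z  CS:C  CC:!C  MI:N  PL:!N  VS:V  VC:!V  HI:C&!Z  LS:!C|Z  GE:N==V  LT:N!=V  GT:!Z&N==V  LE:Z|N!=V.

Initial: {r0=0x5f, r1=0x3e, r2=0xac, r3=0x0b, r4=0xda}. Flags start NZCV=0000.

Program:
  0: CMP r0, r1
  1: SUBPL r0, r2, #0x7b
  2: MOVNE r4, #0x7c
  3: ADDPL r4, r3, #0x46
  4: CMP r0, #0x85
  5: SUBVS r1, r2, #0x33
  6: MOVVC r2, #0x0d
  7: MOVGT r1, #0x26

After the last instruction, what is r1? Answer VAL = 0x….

[0] flags=0010 → (cmp)
[1] flags=0010 PL?T → r0=0x31
[2] flags=0010 NE?T → r4=0x7c
[3] flags=0010 PL?T → r4=0x51
[4] flags=1001 → (cmp)
[5] flags=1001 VS?T → r1=0x79
[6] flags=1001 VC?F → skip
[7] flags=1001 GT?T → r1=0x26

VAL = 0x26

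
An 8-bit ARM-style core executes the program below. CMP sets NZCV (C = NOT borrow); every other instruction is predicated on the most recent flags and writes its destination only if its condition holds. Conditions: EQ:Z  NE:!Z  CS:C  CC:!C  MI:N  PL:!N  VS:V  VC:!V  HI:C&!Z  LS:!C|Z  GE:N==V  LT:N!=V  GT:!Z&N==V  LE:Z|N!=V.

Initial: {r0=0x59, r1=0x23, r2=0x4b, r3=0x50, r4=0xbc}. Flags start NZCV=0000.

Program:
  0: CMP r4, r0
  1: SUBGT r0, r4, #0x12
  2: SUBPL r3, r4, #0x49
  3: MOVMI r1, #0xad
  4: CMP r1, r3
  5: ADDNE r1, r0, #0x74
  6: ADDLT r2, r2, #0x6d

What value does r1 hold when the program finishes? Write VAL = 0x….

[0] flags=0011 → (cmp)
[1] flags=0011 GT?F → skip
[2] flags=0011 PL?T → r3=0x73
[3] flags=0011 MI?F → skip
[4] flags=1000 → (cmp)
[5] flags=1000 NE?T → r1=0xcd
[6] flags=1000 LT?T → r2=0xb8

VAL = 0xcd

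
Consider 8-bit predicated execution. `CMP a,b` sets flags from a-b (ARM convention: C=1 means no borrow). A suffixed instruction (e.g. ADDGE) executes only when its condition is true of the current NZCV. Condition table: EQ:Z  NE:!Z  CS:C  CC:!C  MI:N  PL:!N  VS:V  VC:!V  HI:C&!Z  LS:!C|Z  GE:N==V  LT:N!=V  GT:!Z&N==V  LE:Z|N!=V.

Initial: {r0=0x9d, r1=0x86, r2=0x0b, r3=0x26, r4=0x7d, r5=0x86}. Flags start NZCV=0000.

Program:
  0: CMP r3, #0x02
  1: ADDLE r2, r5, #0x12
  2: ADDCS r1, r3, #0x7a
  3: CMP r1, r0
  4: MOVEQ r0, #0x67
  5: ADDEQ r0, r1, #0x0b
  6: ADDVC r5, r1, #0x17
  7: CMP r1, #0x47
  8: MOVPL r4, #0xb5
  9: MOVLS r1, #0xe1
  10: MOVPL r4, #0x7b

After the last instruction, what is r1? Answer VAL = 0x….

VAL = 0xa0

[0] flags=0010 → (cmp)
[1] flags=0010 LE?F → skip
[2] flags=0010 CS?T → r1=0xa0
[3] flags=0010 → (cmp)
[4] flags=0010 EQ?F → skip
[5] flags=0010 EQ?F → skip
[6] flags=0010 VC?T → r5=0xb7
[7] flags=0011 → (cmp)
[8] flags=0011 PL?T → r4=0xb5
[9] flags=0011 LS?F → skip
[10] flags=0011 PL?T → r4=0x7b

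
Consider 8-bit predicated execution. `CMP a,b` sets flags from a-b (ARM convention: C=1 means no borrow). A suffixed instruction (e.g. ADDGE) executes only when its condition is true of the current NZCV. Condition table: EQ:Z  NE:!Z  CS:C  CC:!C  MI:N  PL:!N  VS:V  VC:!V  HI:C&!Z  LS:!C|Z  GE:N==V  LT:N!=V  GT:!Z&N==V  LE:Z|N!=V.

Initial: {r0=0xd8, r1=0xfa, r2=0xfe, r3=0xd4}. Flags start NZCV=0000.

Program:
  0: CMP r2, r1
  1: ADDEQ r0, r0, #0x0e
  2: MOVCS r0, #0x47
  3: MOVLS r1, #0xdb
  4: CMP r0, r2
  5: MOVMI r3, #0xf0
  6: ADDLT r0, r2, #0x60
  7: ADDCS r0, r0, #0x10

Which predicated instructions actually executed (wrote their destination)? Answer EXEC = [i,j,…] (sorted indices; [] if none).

EXEC = [2]

0: ✓ CMP  NZCV=0010
1: · ADDEQ
2: ✓ MOVCS  r0←0x47
3: · MOVLS
4: ✓ CMP  NZCV=0000
5: · MOVMI
6: · ADDLT
7: · ADDCS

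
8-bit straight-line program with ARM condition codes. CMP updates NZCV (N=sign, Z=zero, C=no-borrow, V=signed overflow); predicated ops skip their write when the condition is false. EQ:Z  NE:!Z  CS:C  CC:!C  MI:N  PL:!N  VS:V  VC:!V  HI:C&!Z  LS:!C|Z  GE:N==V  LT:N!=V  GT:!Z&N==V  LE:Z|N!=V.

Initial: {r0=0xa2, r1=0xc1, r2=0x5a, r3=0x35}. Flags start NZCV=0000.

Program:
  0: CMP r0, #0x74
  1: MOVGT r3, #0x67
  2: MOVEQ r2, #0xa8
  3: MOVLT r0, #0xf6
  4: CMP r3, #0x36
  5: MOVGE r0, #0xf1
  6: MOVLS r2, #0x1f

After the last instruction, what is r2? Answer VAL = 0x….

VAL = 0x1f

0: ✓ CMP  NZCV=0011
1: · MOVGT
2: · MOVEQ
3: ✓ MOVLT  r0←0xf6
4: ✓ CMP  NZCV=1000
5: · MOVGE
6: ✓ MOVLS  r2←0x1f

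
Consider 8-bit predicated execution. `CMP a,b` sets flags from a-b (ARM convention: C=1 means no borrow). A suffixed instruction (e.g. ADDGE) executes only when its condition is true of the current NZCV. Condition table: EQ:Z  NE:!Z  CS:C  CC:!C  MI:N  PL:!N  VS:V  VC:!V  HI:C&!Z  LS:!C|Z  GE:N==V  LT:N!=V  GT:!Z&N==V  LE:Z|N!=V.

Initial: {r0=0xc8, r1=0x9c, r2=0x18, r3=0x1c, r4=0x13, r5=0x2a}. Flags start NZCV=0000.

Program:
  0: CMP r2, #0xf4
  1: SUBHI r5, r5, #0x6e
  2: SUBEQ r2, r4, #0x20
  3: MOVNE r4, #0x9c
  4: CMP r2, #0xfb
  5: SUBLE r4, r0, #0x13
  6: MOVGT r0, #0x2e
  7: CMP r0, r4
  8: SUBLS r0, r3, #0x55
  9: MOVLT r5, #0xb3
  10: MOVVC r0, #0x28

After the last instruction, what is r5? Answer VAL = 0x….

0: ✓ CMP  NZCV=0000
1: · SUBHI
2: · SUBEQ
3: ✓ MOVNE  r4←0x9c
4: ✓ CMP  NZCV=0000
5: · SUBLE
6: ✓ MOVGT  r0←0x2e
7: ✓ CMP  NZCV=1001
8: ✓ SUBLS  r0←0xc7
9: · MOVLT
10: · MOVVC

VAL = 0x2a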